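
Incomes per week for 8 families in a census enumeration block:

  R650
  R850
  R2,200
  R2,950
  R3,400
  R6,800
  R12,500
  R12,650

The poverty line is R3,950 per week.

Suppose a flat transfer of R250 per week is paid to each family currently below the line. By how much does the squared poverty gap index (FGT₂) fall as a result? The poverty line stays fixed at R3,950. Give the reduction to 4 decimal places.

0.0364

Before: below the line — R650, R850, R2,200, R2,950, R3,400; squared poverty gap index (FGT₂) = 0.199207.
After the R250 transfer: below the line — R900, R1,100, R2,450, R3,200, R3,650; squared poverty gap index (FGT₂) = 0.162855.
Reduction = 0.199207 − 0.162855 = 0.0364.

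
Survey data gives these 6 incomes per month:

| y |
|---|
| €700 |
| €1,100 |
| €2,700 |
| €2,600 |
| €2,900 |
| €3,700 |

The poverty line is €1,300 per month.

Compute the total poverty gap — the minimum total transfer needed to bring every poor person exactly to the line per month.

€800

Below z: €700, €1,100 (q = 2 of N = 6).
Individual gaps: 1300−700 = 600; 1300−1100 = 200.
Aggregate gap = €800.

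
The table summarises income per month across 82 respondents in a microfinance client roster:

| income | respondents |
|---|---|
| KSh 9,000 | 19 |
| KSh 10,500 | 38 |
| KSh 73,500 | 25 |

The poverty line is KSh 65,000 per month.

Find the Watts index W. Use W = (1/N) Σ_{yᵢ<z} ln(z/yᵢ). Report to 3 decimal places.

1.303

Poor units: 19×KSh 9,000, 38×KSh 10,500 (q = 57 of N = 82).
Log shortfalls: ln(65000/9000) = 1.9772 (×19); ln(65000/10500) = 1.8230 (×38).
W = 106.840548 / 82 = 1.303.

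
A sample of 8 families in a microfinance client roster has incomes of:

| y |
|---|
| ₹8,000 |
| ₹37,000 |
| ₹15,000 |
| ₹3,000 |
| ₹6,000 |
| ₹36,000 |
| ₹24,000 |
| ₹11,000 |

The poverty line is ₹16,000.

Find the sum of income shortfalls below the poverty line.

Incomes under z: ₹3,000, ₹6,000, ₹8,000, ₹11,000, ₹15,000 (q = 5 of N = 8).
Individual gaps: 16000−3000 = 13000; 16000−6000 = 10000; 16000−8000 = 8000; 16000−11000 = 5000; 16000−15000 = 1000.
Aggregate gap = ₹37,000.

₹37,000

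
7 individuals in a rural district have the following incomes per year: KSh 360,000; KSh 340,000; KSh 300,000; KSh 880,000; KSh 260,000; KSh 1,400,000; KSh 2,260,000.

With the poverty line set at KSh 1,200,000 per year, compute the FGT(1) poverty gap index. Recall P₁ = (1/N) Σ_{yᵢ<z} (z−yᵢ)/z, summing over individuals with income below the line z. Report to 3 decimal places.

Poor units: KSh 260,000, KSh 300,000, KSh 340,000, KSh 360,000, KSh 880,000 (q = 5 of N = 7).
Normalized shortfalls: (1200000−260000)/1200000 = 0.7833; (1200000−300000)/1200000 = 0.7500; (1200000−340000)/1200000 = 0.7167; (1200000−360000)/1200000 = 0.7000; (1200000−880000)/1200000 = 0.2667.
Sum of shortfalls = 3.216667; P₁ averages over all N: 3.216667 / 7 = 0.460.

0.460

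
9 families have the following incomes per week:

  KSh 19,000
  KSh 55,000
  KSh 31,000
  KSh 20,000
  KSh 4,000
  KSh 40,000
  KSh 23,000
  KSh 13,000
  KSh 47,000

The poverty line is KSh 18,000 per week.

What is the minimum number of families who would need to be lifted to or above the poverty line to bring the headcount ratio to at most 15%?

Currently q = 2 of N = 9 are below the line (H = 0.222).
A headcount ratio of at most 15% allows at most ⌊0.15 × 9⌋ = 1 poor families.
So at least 2 − 1 = 1 must be lifted.

1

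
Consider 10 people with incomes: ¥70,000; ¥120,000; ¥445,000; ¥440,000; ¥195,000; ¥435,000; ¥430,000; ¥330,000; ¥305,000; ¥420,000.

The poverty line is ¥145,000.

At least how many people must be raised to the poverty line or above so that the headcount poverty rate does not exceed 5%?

2

Currently q = 2 of N = 10 are below the line (H = 0.200).
A headcount ratio of at most 5% allows at most ⌊0.05 × 10⌋ = 0 poor people.
So at least 2 − 0 = 2 must be lifted.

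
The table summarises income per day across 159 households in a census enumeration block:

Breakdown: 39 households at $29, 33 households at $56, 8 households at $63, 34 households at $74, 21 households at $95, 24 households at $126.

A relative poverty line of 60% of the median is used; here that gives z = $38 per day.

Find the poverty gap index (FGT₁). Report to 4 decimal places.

Incomes under z: 39×$29 (q = 39 of N = 159).
Normalized shortfalls: (38−29)/38 = 0.2368 (×39).
Sum of shortfalls = 9.236842; P₁ averages over all N: 9.236842 / 159 = 0.0581.

0.0581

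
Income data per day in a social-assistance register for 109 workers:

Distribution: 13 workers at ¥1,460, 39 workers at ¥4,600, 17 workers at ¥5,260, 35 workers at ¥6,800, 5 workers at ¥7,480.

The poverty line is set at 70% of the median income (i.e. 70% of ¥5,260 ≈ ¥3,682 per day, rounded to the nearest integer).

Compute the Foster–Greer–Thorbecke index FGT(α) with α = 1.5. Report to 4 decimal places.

Incomes under z: 13×¥1,460 (q = 13 of N = 109).
Shortfall ratios: (3682−1460)/3682 = 0.6035 (×13).
Raised to α = 1.5: 0.46880 (×13).
Sum = 6.094439; FGT(1.5) = 6.094439 / 109 = 0.0559.

0.0559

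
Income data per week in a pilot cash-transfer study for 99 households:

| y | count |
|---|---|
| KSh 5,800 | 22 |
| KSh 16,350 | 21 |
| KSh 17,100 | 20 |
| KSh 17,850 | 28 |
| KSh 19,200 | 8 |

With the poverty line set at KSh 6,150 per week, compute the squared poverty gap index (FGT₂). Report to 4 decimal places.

Poor units: 22×KSh 5,800 (q = 22 of N = 99).
Gap ratios (z−y)/z: (6150−5800)/6150 = 0.0569 (×22).
Squared: 0.0032 (×22).
Sum = 0.071254; P₂ = 0.071254 / 99 = 0.0007.

0.0007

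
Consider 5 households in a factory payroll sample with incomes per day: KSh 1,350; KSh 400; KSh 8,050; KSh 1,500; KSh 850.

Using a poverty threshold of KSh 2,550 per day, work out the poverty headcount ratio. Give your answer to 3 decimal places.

0.800

4 of the 5 households have income below KSh 2,550.
H = 4/5 = 0.800.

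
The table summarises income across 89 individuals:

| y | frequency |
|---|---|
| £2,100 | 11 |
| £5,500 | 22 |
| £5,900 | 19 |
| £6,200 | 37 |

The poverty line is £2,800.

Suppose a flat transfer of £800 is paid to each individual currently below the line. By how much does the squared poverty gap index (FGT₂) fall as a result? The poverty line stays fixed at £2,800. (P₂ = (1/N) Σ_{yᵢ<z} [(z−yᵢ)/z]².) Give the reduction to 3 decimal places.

0.008

Before: below the line — 11×£2,100; squared poverty gap index (FGT₂) = 0.00772.
After the £800 transfer: below the line — none; squared poverty gap index (FGT₂) = 0.00000.
Reduction = 0.00772 − 0.00000 = 0.008.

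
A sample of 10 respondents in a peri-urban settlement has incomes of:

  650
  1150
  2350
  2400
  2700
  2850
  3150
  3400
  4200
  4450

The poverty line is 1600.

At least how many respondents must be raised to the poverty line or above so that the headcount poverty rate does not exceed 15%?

1

Currently q = 2 of N = 10 are below the line (H = 0.200).
A headcount ratio of at most 15% allows at most ⌊0.15 × 10⌋ = 1 poor respondents.
So at least 2 − 1 = 1 must be lifted.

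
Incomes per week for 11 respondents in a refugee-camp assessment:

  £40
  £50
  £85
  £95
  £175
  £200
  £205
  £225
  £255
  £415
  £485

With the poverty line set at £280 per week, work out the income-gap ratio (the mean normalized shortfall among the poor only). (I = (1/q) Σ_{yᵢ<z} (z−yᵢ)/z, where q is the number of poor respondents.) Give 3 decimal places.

Incomes under z: £40, £50, £85, £95, £175, £200, £205, £225, £255 (q = 9 of N = 11).
Relative gaps: 0.8571, 0.8214, 0.6964, 0.6607, 0.3750, 0.2857, 0.2679, 0.1964, 0.0893; sum = 4.250000.
I averages over the q = 9 poor units only: 4.250000 / 9 = 0.472.

0.472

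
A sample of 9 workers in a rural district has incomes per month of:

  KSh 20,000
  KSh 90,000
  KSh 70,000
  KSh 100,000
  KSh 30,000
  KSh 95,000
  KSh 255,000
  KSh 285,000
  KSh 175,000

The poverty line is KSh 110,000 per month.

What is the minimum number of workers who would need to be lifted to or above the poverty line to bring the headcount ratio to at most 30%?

4

6 of the 9 workers are poor, so H = 6/9 = 0.667.
A headcount ratio of at most 30% allows at most ⌊0.30 × 9⌋ = 2 poor workers.
So at least 6 − 2 = 4 must be lifted.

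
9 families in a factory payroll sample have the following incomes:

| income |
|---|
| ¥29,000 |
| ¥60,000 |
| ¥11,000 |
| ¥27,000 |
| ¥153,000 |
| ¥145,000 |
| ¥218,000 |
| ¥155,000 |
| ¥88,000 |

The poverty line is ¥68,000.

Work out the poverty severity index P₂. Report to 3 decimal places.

0.157

Below the line: ¥11,000, ¥27,000, ¥29,000, ¥60,000 (q = 4 of N = 9).
Gap ratios (z−y)/z: (68000−11000)/68000 = 0.8382; (68000−27000)/68000 = 0.6029; (68000−29000)/68000 = 0.5735; (68000−60000)/68000 = 0.1176.
Squared: 0.7026; 0.3635; 0.3289; 0.0138.
Sum = 1.408953; P₂ = 1.408953 / 9 = 0.157.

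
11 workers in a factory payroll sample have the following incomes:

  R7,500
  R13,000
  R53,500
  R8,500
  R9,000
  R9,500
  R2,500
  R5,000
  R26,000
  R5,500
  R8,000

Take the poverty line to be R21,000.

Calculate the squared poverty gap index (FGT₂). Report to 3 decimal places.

0.348

Poor units: R2,500, R5,000, R5,500, R7,500, R8,000, R8,500, R9,000, R9,500, R13,000 (q = 9 of N = 11).
Normalized shortfalls: (21000−2500)/21000 = 0.8810; (21000−5000)/21000 = 0.7619; (21000−5500)/21000 = 0.7381; (21000−7500)/21000 = 0.6429; (21000−8000)/21000 = 0.6190; (21000−8500)/21000 = 0.5952; (21000−9000)/21000 = 0.5714; (21000−9500)/21000 = 0.5476; (21000−13000)/21000 = 0.3810.
Squared: 0.7761; 0.5805; 0.5448; 0.4133; 0.3832; 0.3543; 0.3265; 0.2999; 0.1451.
Sum = 3.823696; P₂ = 3.823696 / 11 = 0.348.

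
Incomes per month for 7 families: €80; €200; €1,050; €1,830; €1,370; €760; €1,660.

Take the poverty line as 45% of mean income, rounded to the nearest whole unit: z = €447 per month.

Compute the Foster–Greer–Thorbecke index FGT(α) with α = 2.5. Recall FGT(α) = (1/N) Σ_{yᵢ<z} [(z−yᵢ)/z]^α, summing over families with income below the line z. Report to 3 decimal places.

Below z: €80, €200 (q = 2 of N = 7).
Gap ratios (z−y)/z: (447−80)/447 = 0.8210; (447−200)/447 = 0.5526.
Raised to α = 2.5: 0.61080; 0.22697.
Sum = 0.837769; FGT(2.5) = 0.837769 / 7 = 0.120.

0.120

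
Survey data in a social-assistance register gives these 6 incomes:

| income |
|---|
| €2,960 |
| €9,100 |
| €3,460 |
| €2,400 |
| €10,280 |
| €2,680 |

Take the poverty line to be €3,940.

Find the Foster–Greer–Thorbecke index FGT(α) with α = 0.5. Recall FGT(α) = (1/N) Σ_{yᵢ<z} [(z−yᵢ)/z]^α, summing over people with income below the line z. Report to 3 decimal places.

0.340

Poor units: €2,400, €2,680, €2,960, €3,460 (q = 4 of N = 6).
Normalized shortfalls: (3940−2400)/3940 = 0.3909; (3940−2680)/3940 = 0.3198; (3940−2960)/3940 = 0.2487; (3940−3460)/3940 = 0.1218.
Raised to α = 0.5: 0.62519; 0.56551; 0.49873; 0.34904.
Sum = 2.038463; FGT(0.5) = 2.038463 / 6 = 0.340.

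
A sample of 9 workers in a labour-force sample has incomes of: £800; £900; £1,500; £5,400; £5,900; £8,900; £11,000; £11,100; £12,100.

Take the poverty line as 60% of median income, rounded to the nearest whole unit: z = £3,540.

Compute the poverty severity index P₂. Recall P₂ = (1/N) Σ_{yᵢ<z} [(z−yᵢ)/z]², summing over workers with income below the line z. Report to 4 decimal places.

Below the line: £800, £900, £1,500 (q = 3 of N = 9).
Gap ratios (z−y)/z: (3540−800)/3540 = 0.7740; (3540−900)/3540 = 0.7458; (3540−1500)/3540 = 0.5763.
Squared: 0.5991; 0.5562; 0.3321.
Sum = 1.487344; P₂ = 1.487344 / 9 = 0.1653.

0.1653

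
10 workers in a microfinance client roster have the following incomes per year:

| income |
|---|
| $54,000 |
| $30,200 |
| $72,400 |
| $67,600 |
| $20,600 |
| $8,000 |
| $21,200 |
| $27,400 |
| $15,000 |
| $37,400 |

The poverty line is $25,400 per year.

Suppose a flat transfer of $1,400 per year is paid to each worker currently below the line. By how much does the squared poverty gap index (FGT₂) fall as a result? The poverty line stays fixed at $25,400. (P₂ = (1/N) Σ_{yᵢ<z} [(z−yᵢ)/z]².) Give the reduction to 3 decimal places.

0.015

Before: below the line — $8,000, $15,000, $20,600, $21,200; squared poverty gap index (FGT₂) = 0.07000.
After the $1,400 transfer: below the line — $9,400, $16,400, $22,000, $22,600; squared poverty gap index (FGT₂) = 0.05524.
Reduction = 0.07000 − 0.05524 = 0.015.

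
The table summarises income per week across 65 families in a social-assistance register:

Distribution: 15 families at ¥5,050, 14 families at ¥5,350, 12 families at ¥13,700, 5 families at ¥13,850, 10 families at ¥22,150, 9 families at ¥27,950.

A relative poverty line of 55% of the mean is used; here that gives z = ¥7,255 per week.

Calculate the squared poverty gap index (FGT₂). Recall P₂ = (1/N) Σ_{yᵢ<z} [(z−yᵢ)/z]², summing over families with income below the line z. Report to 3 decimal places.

Below z: 15×¥5,050, 14×¥5,350 (q = 29 of N = 65).
Shortfall ratios: (7255−5050)/7255 = 0.3039 (×15); (7255−5350)/7255 = 0.2626 (×14).
Squared: 0.0924 (×15); 0.0689 (×14).
Sum = 2.350844; P₂ = 2.350844 / 65 = 0.036.

0.036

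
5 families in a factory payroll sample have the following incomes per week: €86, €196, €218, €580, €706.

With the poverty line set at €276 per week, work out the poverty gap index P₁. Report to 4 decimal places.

0.2377

Below the line: €86, €196, €218 (q = 3 of N = 5).
Relative gaps: (276−86)/276 = 0.6884; (276−196)/276 = 0.2899; (276−218)/276 = 0.2101.
Σ = 1.188406. Dividing by the full population N = 5 gives P₁ = 0.2377.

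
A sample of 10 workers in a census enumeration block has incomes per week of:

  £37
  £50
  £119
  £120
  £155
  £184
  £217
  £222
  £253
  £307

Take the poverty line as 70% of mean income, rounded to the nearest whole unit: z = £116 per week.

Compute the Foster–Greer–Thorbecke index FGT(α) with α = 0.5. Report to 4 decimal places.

Poor units: £37, £50 (q = 2 of N = 10).
Shortfall ratios: (116−37)/116 = 0.6810; (116−50)/116 = 0.5690.
Raised to α = 0.5: 0.82525; 0.75430.
Sum = 1.579546; FGT(0.5) = 1.579546 / 10 = 0.1580.

0.1580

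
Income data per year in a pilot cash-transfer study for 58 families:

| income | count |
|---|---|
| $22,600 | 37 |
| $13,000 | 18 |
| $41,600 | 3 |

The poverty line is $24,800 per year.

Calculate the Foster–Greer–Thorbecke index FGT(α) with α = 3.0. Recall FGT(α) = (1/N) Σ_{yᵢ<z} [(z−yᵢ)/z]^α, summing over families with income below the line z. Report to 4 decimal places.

0.0339

Incomes under z: 18×$13,000, 37×$22,600 (q = 55 of N = 58).
Relative gaps: (24800−13000)/24800 = 0.4758 (×18); (24800−22600)/24800 = 0.0887 (×37).
Raised to α = 3.0: 0.10772 (×18); 0.00070 (×37).
Sum = 1.964765; FGT(3.0) = 1.964765 / 58 = 0.0339.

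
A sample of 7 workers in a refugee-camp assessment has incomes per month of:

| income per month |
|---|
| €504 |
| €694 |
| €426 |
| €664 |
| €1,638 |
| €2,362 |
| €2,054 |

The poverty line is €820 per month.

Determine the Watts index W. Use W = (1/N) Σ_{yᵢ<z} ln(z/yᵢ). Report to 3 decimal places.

0.217

Below z: €426, €504, €664, €694 (q = 4 of N = 7).
ln(z/y) terms: ln(820/426) = 0.6549; ln(820/504) = 0.4867; ln(820/664) = 0.2110; ln(820/694) = 0.1668.
W = 1.519448 / 7 = 0.217.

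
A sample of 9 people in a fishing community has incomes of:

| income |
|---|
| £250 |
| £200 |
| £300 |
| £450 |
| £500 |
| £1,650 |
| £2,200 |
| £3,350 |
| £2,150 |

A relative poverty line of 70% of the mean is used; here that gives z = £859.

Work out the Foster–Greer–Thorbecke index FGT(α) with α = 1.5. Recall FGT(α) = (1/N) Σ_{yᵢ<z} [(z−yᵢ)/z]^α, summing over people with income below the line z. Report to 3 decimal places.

Incomes under z: £200, £250, £300, £450, £500 (q = 5 of N = 9).
Relative gaps: (859−200)/859 = 0.7672; (859−250)/859 = 0.7090; (859−300)/859 = 0.6508; (859−450)/859 = 0.4761; (859−500)/859 = 0.4179.
Raised to α = 1.5: 0.67195; 0.59695; 0.52496; 0.32855; 0.27018.
Sum = 2.392586; FGT(1.5) = 2.392586 / 9 = 0.266.

0.266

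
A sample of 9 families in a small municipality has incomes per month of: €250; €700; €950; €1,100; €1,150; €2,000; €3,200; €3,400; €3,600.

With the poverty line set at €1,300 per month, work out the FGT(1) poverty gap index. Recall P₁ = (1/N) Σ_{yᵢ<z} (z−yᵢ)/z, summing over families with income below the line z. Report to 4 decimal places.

Below z: €250, €700, €950, €1,100, €1,150 (q = 5 of N = 9).
Gap ratios (z−y)/z: (1300−250)/1300 = 0.8077; (1300−700)/1300 = 0.4615; (1300−950)/1300 = 0.2692; (1300−1100)/1300 = 0.1538; (1300−1150)/1300 = 0.1154.
Σ = 1.807692. Dividing by the full population N = 9 gives P₁ = 0.2009.

0.2009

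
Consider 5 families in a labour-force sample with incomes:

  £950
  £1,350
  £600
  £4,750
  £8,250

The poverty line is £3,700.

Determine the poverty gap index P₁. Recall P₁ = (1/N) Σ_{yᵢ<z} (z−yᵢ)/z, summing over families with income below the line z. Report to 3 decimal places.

0.443

Below z: £600, £950, £1,350 (q = 3 of N = 5).
Normalized shortfalls: (3700−600)/3700 = 0.8378; (3700−950)/3700 = 0.7432; (3700−1350)/3700 = 0.6351.
Σ = 2.216216. Dividing by the full population N = 5 gives P₁ = 0.443.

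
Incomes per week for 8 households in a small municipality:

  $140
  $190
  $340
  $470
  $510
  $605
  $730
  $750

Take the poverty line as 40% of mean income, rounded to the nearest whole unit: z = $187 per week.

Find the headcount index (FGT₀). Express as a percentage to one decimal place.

1 of the 8 households have income below $187.
H = 1/8 = 12.5%.

12.5%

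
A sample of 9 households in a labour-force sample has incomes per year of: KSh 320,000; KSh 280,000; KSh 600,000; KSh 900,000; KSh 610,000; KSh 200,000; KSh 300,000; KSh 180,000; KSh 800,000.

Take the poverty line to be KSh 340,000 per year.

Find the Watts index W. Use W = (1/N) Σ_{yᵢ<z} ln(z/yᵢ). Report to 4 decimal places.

0.1718

Below the line: KSh 180,000, KSh 200,000, KSh 280,000, KSh 300,000, KSh 320,000 (q = 5 of N = 9).
Log gaps: ln(340000/180000) = 0.6360; ln(340000/200000) = 0.5306; ln(340000/280000) = 0.1942; ln(340000/300000) = 0.1252; ln(340000/320000) = 0.0606.
W = 1.546561 / 9 = 0.1718.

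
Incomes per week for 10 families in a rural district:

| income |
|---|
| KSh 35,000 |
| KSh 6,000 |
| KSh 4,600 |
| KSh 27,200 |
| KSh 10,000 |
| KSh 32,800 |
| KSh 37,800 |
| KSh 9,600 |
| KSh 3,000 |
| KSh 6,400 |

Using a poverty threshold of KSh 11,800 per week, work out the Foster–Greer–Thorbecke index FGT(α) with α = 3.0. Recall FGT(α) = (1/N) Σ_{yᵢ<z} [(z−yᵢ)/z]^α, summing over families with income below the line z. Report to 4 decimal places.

0.0867

Incomes under z: KSh 3,000, KSh 4,600, KSh 6,000, KSh 6,400, KSh 9,600, KSh 10,000 (q = 6 of N = 10).
Relative gaps: (11800−3000)/11800 = 0.7458; (11800−4600)/11800 = 0.6102; (11800−6000)/11800 = 0.4915; (11800−6400)/11800 = 0.4576; (11800−9600)/11800 = 0.1864; (11800−10000)/11800 = 0.1525.
Raised to α = 3.0: 0.41476; 0.22717; 0.11875; 0.09584; 0.00648; 0.00355.
Sum = 0.866554; FGT(3.0) = 0.866554 / 10 = 0.0867.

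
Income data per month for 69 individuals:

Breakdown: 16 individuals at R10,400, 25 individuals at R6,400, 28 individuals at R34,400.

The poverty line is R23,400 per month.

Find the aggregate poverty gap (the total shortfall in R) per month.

Poor units: 25×R6,400, 16×R10,400 (q = 41 of N = 69).
Individual gaps: 25×(23400−6400) = 425000; 16×(23400−10400) = 208000.
Aggregate gap = R633,000.

R633,000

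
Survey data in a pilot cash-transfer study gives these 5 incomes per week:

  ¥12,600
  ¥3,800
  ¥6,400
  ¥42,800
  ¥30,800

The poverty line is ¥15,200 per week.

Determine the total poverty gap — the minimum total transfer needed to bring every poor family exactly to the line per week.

Below z: ¥3,800, ¥6,400, ¥12,600 (q = 3 of N = 5).
Individual gaps: 15200−3800 = 11400; 15200−6400 = 8800; 15200−12600 = 2600.
Aggregate gap = ¥22,800.

¥22,800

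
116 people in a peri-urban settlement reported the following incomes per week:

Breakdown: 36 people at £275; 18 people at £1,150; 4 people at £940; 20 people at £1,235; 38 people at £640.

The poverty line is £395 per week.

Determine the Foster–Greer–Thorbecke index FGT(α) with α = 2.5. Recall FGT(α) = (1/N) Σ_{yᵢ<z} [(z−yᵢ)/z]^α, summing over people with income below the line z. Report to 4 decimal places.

0.0158

Incomes under z: 36×£275 (q = 36 of N = 116).
Gap ratios (z−y)/z: (395−275)/395 = 0.3038 (×36).
Raised to α = 2.5: 0.05087 (×36).
Sum = 1.831314; FGT(2.5) = 1.831314 / 116 = 0.0158.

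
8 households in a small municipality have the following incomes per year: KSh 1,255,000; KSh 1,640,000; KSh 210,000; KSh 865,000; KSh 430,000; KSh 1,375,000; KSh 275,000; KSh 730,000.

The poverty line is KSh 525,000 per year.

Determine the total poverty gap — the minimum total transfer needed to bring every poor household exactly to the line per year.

KSh 660,000

Below the line: KSh 210,000, KSh 275,000, KSh 430,000 (q = 3 of N = 8).
Individual gaps: 525000−210000 = 315000; 525000−275000 = 250000; 525000−430000 = 95000.
Aggregate gap = KSh 660,000.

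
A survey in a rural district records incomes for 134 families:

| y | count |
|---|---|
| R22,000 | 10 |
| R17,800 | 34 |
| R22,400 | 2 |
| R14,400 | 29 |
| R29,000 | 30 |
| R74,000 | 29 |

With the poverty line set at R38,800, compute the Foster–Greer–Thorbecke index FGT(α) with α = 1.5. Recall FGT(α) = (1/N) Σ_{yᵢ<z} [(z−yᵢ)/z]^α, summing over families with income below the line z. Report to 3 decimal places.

Below z: 29×R14,400, 34×R17,800, 10×R22,000, 2×R22,400, 30×R29,000 (q = 105 of N = 134).
Shortfall ratios: (38800−14400)/38800 = 0.6289 (×29); (38800−17800)/38800 = 0.5412 (×34); (38800−22000)/38800 = 0.4330 (×10); (38800−22400)/38800 = 0.4227 (×2); (38800−29000)/38800 = 0.2526 (×30).
Raised to α = 1.5: 0.49870 (×29); 0.39818 (×34); 0.28492 (×10); 0.27480 (×2); 0.12694 (×30).
Sum = 35.207303; FGT(1.5) = 35.207303 / 134 = 0.263.

0.263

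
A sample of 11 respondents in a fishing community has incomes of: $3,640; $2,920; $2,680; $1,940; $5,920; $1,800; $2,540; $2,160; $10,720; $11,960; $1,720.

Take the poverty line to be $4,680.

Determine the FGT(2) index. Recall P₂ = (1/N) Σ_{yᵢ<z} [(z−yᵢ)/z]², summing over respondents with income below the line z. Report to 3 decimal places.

Below z: $1,720, $1,800, $1,940, $2,160, $2,540, $2,680, $2,920, $3,640 (q = 8 of N = 11).
Shortfall ratios: (4680−1720)/4680 = 0.6325; (4680−1800)/4680 = 0.6154; (4680−1940)/4680 = 0.5855; (4680−2160)/4680 = 0.5385; (4680−2540)/4680 = 0.4573; (4680−2680)/4680 = 0.4274; (4680−2920)/4680 = 0.3761; (4680−3640)/4680 = 0.2222.
Squared: 0.4000; 0.3787; 0.3428; 0.2899; 0.2091; 0.1826; 0.1414; 0.0494.
Sum = 1.993973; P₂ = 1.993973 / 11 = 0.181.

0.181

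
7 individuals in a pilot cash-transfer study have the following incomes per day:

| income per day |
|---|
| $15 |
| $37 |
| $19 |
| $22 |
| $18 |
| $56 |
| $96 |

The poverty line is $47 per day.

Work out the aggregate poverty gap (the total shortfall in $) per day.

Below z: $15, $18, $19, $22, $37 (q = 5 of N = 7).
Individual gaps: 47−15 = 32; 47−18 = 29; 47−19 = 28; 47−22 = 25; 47−37 = 10.
Aggregate gap = $124.

$124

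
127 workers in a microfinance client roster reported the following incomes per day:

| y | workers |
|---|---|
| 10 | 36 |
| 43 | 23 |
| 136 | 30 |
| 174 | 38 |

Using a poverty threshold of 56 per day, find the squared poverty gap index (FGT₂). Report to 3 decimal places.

0.201

Poor units: 36×10, 23×43 (q = 59 of N = 127).
Gap ratios (z−y)/z: (56−10)/56 = 0.8214 (×36); (56−43)/56 = 0.2321 (×23).
Squared: 0.6747 (×36); 0.0539 (×23).
Sum = 25.530293; P₂ = 25.530293 / 127 = 0.201.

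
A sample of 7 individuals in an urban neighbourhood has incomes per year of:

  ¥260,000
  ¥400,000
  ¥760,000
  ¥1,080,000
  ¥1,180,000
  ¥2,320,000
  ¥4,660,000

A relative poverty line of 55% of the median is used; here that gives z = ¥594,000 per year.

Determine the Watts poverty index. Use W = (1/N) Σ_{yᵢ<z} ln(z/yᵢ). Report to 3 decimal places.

Below the line: ¥260,000, ¥400,000 (q = 2 of N = 7).
Log gaps: ln(594000/260000) = 0.8262; ln(594000/400000) = 0.3954.
W = 1.221612 / 7 = 0.175.

0.175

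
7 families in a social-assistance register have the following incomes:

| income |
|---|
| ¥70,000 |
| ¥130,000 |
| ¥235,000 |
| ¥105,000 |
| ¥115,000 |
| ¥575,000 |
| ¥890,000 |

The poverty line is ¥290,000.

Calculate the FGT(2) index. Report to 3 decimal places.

Poor units: ¥70,000, ¥105,000, ¥115,000, ¥130,000, ¥235,000 (q = 5 of N = 7).
Normalized shortfalls: (290000−70000)/290000 = 0.7586; (290000−105000)/290000 = 0.6379; (290000−115000)/290000 = 0.6034; (290000−130000)/290000 = 0.5517; (290000−235000)/290000 = 0.1897.
Squared: 0.5755; 0.4070; 0.3641; 0.3044; 0.0360.
Sum = 1.686980; P₂ = 1.686980 / 7 = 0.241.

0.241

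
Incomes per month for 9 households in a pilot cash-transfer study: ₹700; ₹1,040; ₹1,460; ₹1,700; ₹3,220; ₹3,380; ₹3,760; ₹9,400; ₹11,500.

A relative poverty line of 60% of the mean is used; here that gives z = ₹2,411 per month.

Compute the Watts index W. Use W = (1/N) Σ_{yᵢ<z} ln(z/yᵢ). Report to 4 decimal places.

Incomes under z: ₹700, ₹1,040, ₹1,460, ₹1,700 (q = 4 of N = 9).
Log shortfalls: ln(2411/700) = 1.2367; ln(2411/1040) = 0.8408; ln(2411/1460) = 0.5016; ln(2411/1700) = 0.3494.
W = 2.928556 / 9 = 0.3254.

0.3254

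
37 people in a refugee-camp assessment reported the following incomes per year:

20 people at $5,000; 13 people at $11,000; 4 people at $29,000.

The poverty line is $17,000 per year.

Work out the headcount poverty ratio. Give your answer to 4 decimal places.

0.8919

33 of the 37 people have income below $17,000.
H = 33/37 = 0.8919.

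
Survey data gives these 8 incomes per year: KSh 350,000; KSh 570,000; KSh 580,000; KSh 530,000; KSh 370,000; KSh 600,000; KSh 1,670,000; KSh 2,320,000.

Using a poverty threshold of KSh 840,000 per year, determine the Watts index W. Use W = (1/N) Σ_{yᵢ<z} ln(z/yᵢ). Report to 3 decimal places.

Incomes under z: KSh 350,000, KSh 370,000, KSh 530,000, KSh 570,000, KSh 580,000, KSh 600,000 (q = 6 of N = 8).
Log shortfalls: ln(840000/350000) = 0.8755; ln(840000/370000) = 0.8199; ln(840000/530000) = 0.4605; ln(840000/570000) = 0.3878; ln(840000/580000) = 0.3704; ln(840000/600000) = 0.3365.
W = 3.250504 / 8 = 0.406.

0.406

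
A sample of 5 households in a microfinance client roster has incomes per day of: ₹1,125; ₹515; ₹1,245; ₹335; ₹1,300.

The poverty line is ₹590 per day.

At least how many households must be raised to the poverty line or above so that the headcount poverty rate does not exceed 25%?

1

Currently q = 2 of N = 5 are below the line (H = 0.400).
A headcount ratio of at most 25% allows at most ⌊0.25 × 5⌋ = 1 poor households.
So at least 2 − 1 = 1 must be lifted.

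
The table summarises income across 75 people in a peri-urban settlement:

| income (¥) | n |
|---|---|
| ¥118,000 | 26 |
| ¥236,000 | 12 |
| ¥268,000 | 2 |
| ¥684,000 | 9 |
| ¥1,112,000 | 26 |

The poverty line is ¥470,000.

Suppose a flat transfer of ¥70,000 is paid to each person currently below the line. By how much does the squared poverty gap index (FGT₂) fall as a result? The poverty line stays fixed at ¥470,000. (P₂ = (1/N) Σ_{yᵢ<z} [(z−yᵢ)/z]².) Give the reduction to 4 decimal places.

Before: below the line — 26×¥118,000, 12×¥236,000, 2×¥268,000; squared poverty gap index (FGT₂) = 0.239033.
After the ¥70,000 transfer: below the line — 26×¥188,000, 12×¥306,000, 2×¥338,000; squared poverty gap index (FGT₂) = 0.146384.
Reduction = 0.239033 − 0.146384 = 0.0926.

0.0926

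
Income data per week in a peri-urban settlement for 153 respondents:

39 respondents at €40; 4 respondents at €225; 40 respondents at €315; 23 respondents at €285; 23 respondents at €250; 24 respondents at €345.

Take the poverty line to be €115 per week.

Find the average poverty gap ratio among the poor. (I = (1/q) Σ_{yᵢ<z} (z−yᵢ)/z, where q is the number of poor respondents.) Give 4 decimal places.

Below z: 39×€40 (q = 39 of N = 153).
Relative gaps: 0.6522 (×39); sum = 25.434783.
The income-gap ratio divides by q (the poor only): 25.434783 / 39 = 0.6522.

0.6522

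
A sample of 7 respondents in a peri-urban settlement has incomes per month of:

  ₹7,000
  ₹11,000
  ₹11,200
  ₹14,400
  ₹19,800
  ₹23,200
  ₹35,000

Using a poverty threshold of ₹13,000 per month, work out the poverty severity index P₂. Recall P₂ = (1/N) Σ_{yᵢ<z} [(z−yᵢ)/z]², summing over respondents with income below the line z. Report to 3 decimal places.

0.037

Below the line: ₹7,000, ₹11,000, ₹11,200 (q = 3 of N = 7).
Gap ratios (z−y)/z: (13000−7000)/13000 = 0.4615; (13000−11000)/13000 = 0.1538; (13000−11200)/13000 = 0.1385.
Squared: 0.2130; 0.0237; 0.0192.
Sum = 0.255858; P₂ = 0.255858 / 7 = 0.037.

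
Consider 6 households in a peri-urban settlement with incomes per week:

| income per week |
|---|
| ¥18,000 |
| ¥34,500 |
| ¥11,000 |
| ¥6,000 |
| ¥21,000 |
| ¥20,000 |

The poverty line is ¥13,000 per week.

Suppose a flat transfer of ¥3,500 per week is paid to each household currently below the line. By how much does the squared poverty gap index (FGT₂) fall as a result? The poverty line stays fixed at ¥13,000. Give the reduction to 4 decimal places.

Before: below the line — ¥6,000, ¥11,000; squared poverty gap index (FGT₂) = 0.052268.
After the ¥3,500 transfer: below the line — ¥9,500; squared poverty gap index (FGT₂) = 0.012081.
Reduction = 0.052268 − 0.012081 = 0.0402.

0.0402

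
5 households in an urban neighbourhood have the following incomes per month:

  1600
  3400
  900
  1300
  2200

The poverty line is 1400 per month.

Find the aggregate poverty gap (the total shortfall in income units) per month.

Incomes under z: 900, 1300 (q = 2 of N = 5).
Individual gaps: 1400−900 = 500; 1400−1300 = 100.
Aggregate gap = 600.

600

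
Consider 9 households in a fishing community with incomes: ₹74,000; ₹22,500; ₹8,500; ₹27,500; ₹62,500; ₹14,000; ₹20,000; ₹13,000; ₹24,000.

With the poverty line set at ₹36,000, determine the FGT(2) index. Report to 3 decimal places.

0.208

Poor units: ₹8,500, ₹13,000, ₹14,000, ₹20,000, ₹22,500, ₹24,000, ₹27,500 (q = 7 of N = 9).
Gap ratios (z−y)/z: (36000−8500)/36000 = 0.7639; (36000−13000)/36000 = 0.6389; (36000−14000)/36000 = 0.6111; (36000−20000)/36000 = 0.4444; (36000−22500)/36000 = 0.3750; (36000−24000)/36000 = 0.3333; (36000−27500)/36000 = 0.2361.
Squared: 0.5835; 0.4082; 0.3735; 0.1975; 0.1406; 0.1111; 0.0557.
Sum = 1.870177; P₂ = 1.870177 / 9 = 0.208.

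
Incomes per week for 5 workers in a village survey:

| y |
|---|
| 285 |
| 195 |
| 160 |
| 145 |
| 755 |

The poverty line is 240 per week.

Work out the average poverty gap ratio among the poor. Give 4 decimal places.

Below the line: 145, 160, 195 (q = 3 of N = 5).
Shortfall ratios (z−y)/z: 0.3958, 0.3333, 0.1875; sum = 0.916667.
I averages over the q = 3 poor units only: 0.916667 / 3 = 0.3056.

0.3056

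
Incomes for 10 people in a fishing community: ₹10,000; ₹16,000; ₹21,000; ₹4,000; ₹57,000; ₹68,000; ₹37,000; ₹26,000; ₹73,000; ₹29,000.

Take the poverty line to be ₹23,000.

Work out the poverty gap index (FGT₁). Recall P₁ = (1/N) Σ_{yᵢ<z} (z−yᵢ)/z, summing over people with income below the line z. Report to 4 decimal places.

Poor units: ₹4,000, ₹10,000, ₹16,000, ₹21,000 (q = 4 of N = 10).
Shortfall ratios: (23000−4000)/23000 = 0.8261; (23000−10000)/23000 = 0.5652; (23000−16000)/23000 = 0.3043; (23000−21000)/23000 = 0.0870.
Σ = 1.782609. Dividing by the full population N = 10 gives P₁ = 0.1783.

0.1783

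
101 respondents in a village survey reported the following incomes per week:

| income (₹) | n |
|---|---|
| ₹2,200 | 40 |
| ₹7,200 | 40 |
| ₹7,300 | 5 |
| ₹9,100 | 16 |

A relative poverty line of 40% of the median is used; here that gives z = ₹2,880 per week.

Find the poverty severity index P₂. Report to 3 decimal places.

0.022

Below z: 40×₹2,200 (q = 40 of N = 101).
Shortfall ratios: (2880−2200)/2880 = 0.2361 (×40).
Squared: 0.0557 (×40).
Sum = 2.229938; P₂ = 2.229938 / 101 = 0.022.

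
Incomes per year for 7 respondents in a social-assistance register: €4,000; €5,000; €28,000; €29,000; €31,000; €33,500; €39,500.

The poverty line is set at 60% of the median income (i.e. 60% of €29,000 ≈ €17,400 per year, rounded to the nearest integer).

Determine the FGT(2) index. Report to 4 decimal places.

0.1573

Below z: €4,000, €5,000 (q = 2 of N = 7).
Relative gaps: (17400−4000)/17400 = 0.7701; (17400−5000)/17400 = 0.7126.
Squared: 0.5931; 0.5079.
Sum = 1.100938; P₂ = 1.100938 / 7 = 0.1573.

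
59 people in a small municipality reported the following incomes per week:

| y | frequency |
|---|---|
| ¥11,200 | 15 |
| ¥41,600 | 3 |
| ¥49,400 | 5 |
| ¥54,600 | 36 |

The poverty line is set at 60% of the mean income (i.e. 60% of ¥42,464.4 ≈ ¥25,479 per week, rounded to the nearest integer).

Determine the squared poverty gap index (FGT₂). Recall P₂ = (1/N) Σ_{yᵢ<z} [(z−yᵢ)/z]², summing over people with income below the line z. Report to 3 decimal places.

0.080

Below z: 15×¥11,200 (q = 15 of N = 59).
Gap ratios (z−y)/z: (25479−11200)/25479 = 0.5604 (×15).
Squared: 0.3141 (×15).
Sum = 4.711097; P₂ = 4.711097 / 59 = 0.080.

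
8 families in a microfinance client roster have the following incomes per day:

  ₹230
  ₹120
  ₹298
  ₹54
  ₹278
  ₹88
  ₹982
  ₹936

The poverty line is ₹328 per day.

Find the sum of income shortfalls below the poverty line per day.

Below z: ₹54, ₹88, ₹120, ₹230, ₹278, ₹298 (q = 6 of N = 8).
Individual gaps: 328−54 = 274; 328−88 = 240; 328−120 = 208; 328−230 = 98; 328−278 = 50; 328−298 = 30.
Aggregate gap = ₹900.

₹900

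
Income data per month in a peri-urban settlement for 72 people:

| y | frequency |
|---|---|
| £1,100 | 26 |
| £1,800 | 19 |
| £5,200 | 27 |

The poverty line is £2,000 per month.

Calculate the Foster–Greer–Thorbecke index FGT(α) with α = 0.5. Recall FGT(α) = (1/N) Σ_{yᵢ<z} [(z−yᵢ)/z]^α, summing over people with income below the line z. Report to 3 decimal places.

Poor units: 26×£1,100, 19×£1,800 (q = 45 of N = 72).
Shortfall ratios: (2000−1100)/2000 = 0.4500 (×26); (2000−1800)/2000 = 0.1000 (×19).
Raised to α = 0.5: 0.67082 (×26); 0.31623 (×19).
Sum = 23.449658; FGT(0.5) = 23.449658 / 72 = 0.326.

0.326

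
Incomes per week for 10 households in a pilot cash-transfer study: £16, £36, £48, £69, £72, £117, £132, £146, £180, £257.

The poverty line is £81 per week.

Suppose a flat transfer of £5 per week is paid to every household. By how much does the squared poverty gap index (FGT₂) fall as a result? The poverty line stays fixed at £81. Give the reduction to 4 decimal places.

Before: below the line — £16, £36, £48, £69, £72; squared poverty gap index (FGT₂) = 0.115287.
After the £5 transfer: below the line — £21, £41, £53, £74, £77; squared poverty gap index (FGT₂) = 0.092196.
Reduction = 0.115287 − 0.092196 = 0.0231.

0.0231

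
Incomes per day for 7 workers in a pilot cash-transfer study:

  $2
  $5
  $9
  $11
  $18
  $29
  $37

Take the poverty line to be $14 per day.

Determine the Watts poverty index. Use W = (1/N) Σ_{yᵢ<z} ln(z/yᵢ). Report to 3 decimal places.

0.523

Incomes under z: $2, $5, $9, $11 (q = 4 of N = 7).
Log gaps: ln(14/2) = 1.9459; ln(14/5) = 1.0296; ln(14/9) = 0.4418; ln(14/11) = 0.2412.
W = 3.658524 / 7 = 0.523.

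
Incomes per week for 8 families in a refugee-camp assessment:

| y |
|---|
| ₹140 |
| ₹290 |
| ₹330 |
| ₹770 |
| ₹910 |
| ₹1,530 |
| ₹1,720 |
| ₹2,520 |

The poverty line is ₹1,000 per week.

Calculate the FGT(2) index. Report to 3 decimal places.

Below the line: ₹140, ₹290, ₹330, ₹770, ₹910 (q = 5 of N = 8).
Normalized shortfalls: (1000−140)/1000 = 0.8600; (1000−290)/1000 = 0.7100; (1000−330)/1000 = 0.6700; (1000−770)/1000 = 0.2300; (1000−910)/1000 = 0.0900.
Squared: 0.7396; 0.5041; 0.4489; 0.0529; 0.0081.
Sum = 1.753600; P₂ = 1.753600 / 8 = 0.219.

0.219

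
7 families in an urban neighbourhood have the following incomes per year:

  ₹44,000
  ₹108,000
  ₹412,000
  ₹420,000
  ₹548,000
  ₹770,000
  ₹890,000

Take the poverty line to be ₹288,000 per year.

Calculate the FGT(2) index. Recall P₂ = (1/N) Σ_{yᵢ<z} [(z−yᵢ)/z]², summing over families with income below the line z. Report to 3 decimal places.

0.158

Below the line: ₹44,000, ₹108,000 (q = 2 of N = 7).
Relative gaps: (288000−44000)/288000 = 0.8472; (288000−108000)/288000 = 0.6250.
Squared: 0.7178; 0.3906.
Sum = 1.108410; P₂ = 1.108410 / 7 = 0.158.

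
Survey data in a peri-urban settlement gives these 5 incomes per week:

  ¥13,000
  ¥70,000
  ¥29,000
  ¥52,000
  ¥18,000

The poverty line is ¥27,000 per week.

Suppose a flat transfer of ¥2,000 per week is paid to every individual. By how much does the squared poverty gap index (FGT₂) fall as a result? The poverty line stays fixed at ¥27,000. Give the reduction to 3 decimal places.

0.023

Before: below the line — ¥13,000, ¥18,000; squared poverty gap index (FGT₂) = 0.07599.
After the ¥2,000 transfer: below the line — ¥15,000, ¥20,000; squared poverty gap index (FGT₂) = 0.05295.
Reduction = 0.07599 − 0.05295 = 0.023.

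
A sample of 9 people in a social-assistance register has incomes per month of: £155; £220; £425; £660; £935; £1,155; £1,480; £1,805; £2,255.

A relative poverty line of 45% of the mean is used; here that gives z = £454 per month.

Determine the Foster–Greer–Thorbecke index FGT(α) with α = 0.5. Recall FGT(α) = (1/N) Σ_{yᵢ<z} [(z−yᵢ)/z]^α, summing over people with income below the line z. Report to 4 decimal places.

Below z: £155, £220, £425 (q = 3 of N = 9).
Shortfall ratios: (454−155)/454 = 0.6586; (454−220)/454 = 0.5154; (454−425)/454 = 0.0639.
Raised to α = 0.5: 0.81154; 0.71793; 0.25274.
Sum = 1.782201; FGT(0.5) = 1.782201 / 9 = 0.1980.

0.1980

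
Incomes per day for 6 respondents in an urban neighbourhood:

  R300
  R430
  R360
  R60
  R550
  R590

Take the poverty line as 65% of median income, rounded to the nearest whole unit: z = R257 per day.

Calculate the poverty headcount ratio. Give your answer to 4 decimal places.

0.1667

1 of the 6 respondents have income below R257.
H = 1/6 = 0.1667.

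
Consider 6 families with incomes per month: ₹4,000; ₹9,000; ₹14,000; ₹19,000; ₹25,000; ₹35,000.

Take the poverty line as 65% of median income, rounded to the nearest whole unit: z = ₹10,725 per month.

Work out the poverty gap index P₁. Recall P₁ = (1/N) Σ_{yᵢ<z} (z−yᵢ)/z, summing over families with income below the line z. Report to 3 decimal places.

0.131

Below z: ₹4,000, ₹9,000 (q = 2 of N = 6).
Shortfall ratios: (10725−4000)/10725 = 0.6270; (10725−9000)/10725 = 0.1608.
Σ = 0.787879. Dividing by the full population N = 6 gives P₁ = 0.131.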